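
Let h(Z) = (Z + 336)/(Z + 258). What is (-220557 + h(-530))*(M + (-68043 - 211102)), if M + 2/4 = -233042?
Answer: 30726799090625/272 ≈ 1.1297e+11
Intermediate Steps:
M = -466085/2 (M = -½ - 233042 = -466085/2 ≈ -2.3304e+5)
h(Z) = (336 + Z)/(258 + Z)
(-220557 + h(-530))*(M + (-68043 - 211102)) = (-220557 + (336 - 530)/(258 - 530))*(-466085/2 + (-68043 - 211102)) = (-220557 - 194/(-272))*(-466085/2 - 279145) = (-220557 - 1/272*(-194))*(-1024375/2) = (-220557 + 97/136)*(-1024375/2) = -29995655/136*(-1024375/2) = 30726799090625/272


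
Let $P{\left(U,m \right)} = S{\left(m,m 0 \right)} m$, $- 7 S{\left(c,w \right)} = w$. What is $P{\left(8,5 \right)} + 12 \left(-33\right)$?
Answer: $-396$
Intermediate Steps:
$S{\left(c,w \right)} = - \frac{w}{7}$
$P{\left(U,m \right)} = 0$ ($P{\left(U,m \right)} = - \frac{m 0}{7} m = \left(- \frac{1}{7}\right) 0 m = 0 m = 0$)
$P{\left(8,5 \right)} + 12 \left(-33\right) = 0 + 12 \left(-33\right) = 0 - 396 = -396$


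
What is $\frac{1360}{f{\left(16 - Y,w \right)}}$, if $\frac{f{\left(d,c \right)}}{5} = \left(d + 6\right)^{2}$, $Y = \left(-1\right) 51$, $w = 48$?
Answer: $\frac{272}{5329} \approx 0.051041$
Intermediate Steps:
$Y = -51$
$f{\left(d,c \right)} = 5 \left(6 + d\right)^{2}$ ($f{\left(d,c \right)} = 5 \left(d + 6\right)^{2} = 5 \left(6 + d\right)^{2}$)
$\frac{1360}{f{\left(16 - Y,w \right)}} = \frac{1360}{5 \left(6 + \left(16 - -51\right)\right)^{2}} = \frac{1360}{5 \left(6 + \left(16 + 51\right)\right)^{2}} = \frac{1360}{5 \left(6 + 67\right)^{2}} = \frac{1360}{5 \cdot 73^{2}} = \frac{1360}{5 \cdot 5329} = \frac{1360}{26645} = 1360 \cdot \frac{1}{26645} = \frac{272}{5329}$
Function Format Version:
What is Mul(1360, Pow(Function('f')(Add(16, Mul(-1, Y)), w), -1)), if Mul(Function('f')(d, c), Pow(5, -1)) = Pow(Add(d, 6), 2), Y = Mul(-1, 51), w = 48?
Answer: Rational(272, 5329) ≈ 0.051041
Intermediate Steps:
Y = -51
Function('f')(d, c) = Mul(5, Pow(Add(6, d), 2)) (Function('f')(d, c) = Mul(5, Pow(Add(d, 6), 2)) = Mul(5, Pow(Add(6, d), 2)))
Mul(1360, Pow(Function('f')(Add(16, Mul(-1, Y)), w), -1)) = Mul(1360, Pow(Mul(5, Pow(Add(6, Add(16, Mul(-1, -51))), 2)), -1)) = Mul(1360, Pow(Mul(5, Pow(Add(6, Add(16, 51)), 2)), -1)) = Mul(1360, Pow(Mul(5, Pow(Add(6, 67), 2)), -1)) = Mul(1360, Pow(Mul(5, Pow(73, 2)), -1)) = Mul(1360, Pow(Mul(5, 5329), -1)) = Mul(1360, Pow(26645, -1)) = Mul(1360, Rational(1, 26645)) = Rational(272, 5329)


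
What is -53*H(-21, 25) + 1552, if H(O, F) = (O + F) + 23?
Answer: 121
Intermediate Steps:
H(O, F) = 23 + F + O (H(O, F) = (F + O) + 23 = 23 + F + O)
-53*H(-21, 25) + 1552 = -53*(23 + 25 - 21) + 1552 = -53*27 + 1552 = -1431 + 1552 = 121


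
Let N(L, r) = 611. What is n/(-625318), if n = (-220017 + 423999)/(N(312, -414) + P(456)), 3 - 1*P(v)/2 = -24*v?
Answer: -101991/7036390795 ≈ -1.4495e-5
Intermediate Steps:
P(v) = 6 + 48*v (P(v) = 6 - (-48)*v = 6 + 48*v)
n = 203982/22505 (n = (-220017 + 423999)/(611 + (6 + 48*456)) = 203982/(611 + (6 + 21888)) = 203982/(611 + 21894) = 203982/22505 ≈ 9.0639)
n/(-625318) = (203982/22505)/(-625318) = (203982/22505)*(-1/625318) = -101991/7036390795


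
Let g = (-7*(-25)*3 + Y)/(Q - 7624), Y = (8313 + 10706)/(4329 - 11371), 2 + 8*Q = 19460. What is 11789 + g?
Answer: 123144497123/10445801 ≈ 11789.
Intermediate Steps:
Q = 9729/4 (Q = -¼ + (⅛)*19460 = -¼ + 4865/2 = 9729/4 ≈ 2432.3)
Y = -2717/1006 (Y = 19019/(-7042) = 19019*(-1/7042) = -2717/1006 ≈ -2.7008)
g = -1050866/10445801 (g = (-7*(-25)*3 - 2717/1006)/(9729/4 - 7624) = (175*3 - 2717/1006)/(-20767/4) = (525 - 2717/1006)*(-4/20767) = (525433/1006)*(-4/20767) = -1050866/10445801 ≈ -0.10060)
11789 + g = 11789 - 1050866/10445801 = 123144497123/10445801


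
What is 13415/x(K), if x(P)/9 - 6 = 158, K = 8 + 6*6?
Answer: 13415/1476 ≈ 9.0887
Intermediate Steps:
K = 44 (K = 8 + 36 = 44)
x(P) = 1476 (x(P) = 54 + 9*158 = 54 + 1422 = 1476)
13415/x(K) = 13415/1476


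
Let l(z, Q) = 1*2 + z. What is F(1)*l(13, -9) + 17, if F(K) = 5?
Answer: 92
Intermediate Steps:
l(z, Q) = 2 + z
F(1)*l(13, -9) + 17 = 5*(2 + 13) + 17 = 5*15 + 17 = 75 + 17 = 92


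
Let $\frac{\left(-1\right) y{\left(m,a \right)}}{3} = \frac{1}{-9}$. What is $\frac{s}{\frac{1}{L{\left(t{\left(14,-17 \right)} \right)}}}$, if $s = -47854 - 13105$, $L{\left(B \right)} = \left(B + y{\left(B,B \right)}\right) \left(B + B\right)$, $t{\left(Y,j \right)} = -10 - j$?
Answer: $- \frac{18775372}{3} \approx -6.2585 \cdot 10^{6}$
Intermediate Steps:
$y{\left(m,a \right)} = \frac{1}{3}$ ($y{\left(m,a \right)} = - \frac{3}{-9} = \left(-3\right) \left(- \frac{1}{9}\right) = \frac{1}{3}$)
$L{\left(B \right)} = 2 B \left(\frac{1}{3} + B\right)$ ($L{\left(B \right)} = \left(B + \frac{1}{3}\right) \left(B + B\right) = \left(\frac{1}{3} + B\right) 2 B = 2 B \left(\frac{1}{3} + B\right)$)
$s = -60959$ ($s = -47854 - 13105 = -60959$)
$\frac{s}{\frac{1}{L{\left(t{\left(14,-17 \right)} \right)}}} = - \frac{60959}{\frac{1}{\frac{2}{3} \left(-10 - -17\right) \left(1 + 3 \left(-10 - -17\right)\right)}} = - \frac{60959}{\frac{1}{\frac{2}{3} \left(-10 + 17\right) \left(1 + 3 \left(-10 + 17\right)\right)}} = - \frac{60959}{\frac{1}{\frac{2}{3} \cdot 7 \left(1 + 3 \cdot 7\right)}} = - \frac{60959}{\frac{1}{\frac{2}{3} \cdot 7 \left(1 + 21\right)}} = - \frac{60959}{\frac{1}{\frac{2}{3} \cdot 7 \cdot 22}} = - \frac{60959}{\frac{1}{\frac{308}{3}}} = - \frac{60959}{\frac{3}{308}} = \left(-60959\right) \frac{308}{3} = - \frac{18775372}{3}$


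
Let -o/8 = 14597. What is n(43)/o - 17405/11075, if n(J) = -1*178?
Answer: -203051493/129329420 ≈ -1.5700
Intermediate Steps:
o = -116776 (o = -8*14597 = -116776)
n(J) = -178
n(43)/o - 17405/11075 = -178/(-116776) - 17405/11075 = -178*(-1/116776) - 17405*1/11075 = 89/58388 - 3481/2215 = -203051493/129329420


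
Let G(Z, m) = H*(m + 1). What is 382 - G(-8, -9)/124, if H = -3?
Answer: 11836/31 ≈ 381.81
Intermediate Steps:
G(Z, m) = -3 - 3*m (G(Z, m) = -3*(m + 1) = -3*(1 + m) = -3 - 3*m)
382 - G(-8, -9)/124 = 382 - (-3 - 3*(-9))/124 = 382 - (-3 + 27)/124 = 382 - 24/124 = 382 - 1*6/31 = 382 - 6/31 = 11836/31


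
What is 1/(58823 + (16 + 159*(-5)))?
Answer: 1/58044 ≈ 1.7228e-5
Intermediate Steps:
1/(58823 + (16 + 159*(-5))) = 1/(58823 + (16 - 795)) = 1/(58823 - 779) = 1/58044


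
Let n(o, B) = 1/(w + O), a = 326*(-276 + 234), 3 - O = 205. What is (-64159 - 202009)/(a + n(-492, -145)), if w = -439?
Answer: 170613688/8776573 ≈ 19.440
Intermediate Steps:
O = -202 (O = 3 - 1*205 = 3 - 205 = -202)
a = -13692 (a = 326*(-42) = -13692)
n(o, B) = -1/641 (n(o, B) = 1/(-439 - 202) = 1/(-641) = -1/641)
(-64159 - 202009)/(a + n(-492, -145)) = (-64159 - 202009)/(-13692 - 1/641) = -266168/(-8776573/641) = -266168*(-641/8776573) = 170613688/8776573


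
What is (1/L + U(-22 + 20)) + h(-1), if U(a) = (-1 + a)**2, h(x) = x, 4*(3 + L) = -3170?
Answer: 12726/1591 ≈ 7.9987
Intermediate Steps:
L = -1591/2 (L = -3 + (1/4)*(-3170) = -3 - 1585/2 = -1591/2 ≈ -795.50)
(1/L + U(-22 + 20)) + h(-1) = (1/(-1591/2) + (-1 + (-22 + 20))**2) - 1 = (-2/1591 + (-1 - 2)**2) - 1 = (-2/1591 + (-3)**2) - 1 = (-2/1591 + 9) - 1 = 14317/1591 - 1 = 12726/1591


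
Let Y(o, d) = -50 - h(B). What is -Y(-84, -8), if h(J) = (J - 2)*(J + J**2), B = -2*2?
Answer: -22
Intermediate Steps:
B = -4
h(J) = (-2 + J)*(J + J**2)
Y(o, d) = 22 (Y(o, d) = -50 - (-4)*(-2 + (-4)**2 - 1*(-4)) = -50 - (-4)*(-2 + 16 + 4) = -50 - (-4)*18 = -50 - 1*(-72) = -50 + 72 = 22)
-Y(-84, -8) = -1*22 = -22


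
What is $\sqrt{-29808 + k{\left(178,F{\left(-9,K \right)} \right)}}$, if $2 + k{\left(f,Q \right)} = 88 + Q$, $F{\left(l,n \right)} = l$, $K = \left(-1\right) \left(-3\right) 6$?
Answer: $i \sqrt{29731} \approx 172.43 i$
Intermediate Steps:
$K = 18$ ($K = 3 \cdot 6 = 18$)
$k{\left(f,Q \right)} = 86 + Q$ ($k{\left(f,Q \right)} = -2 + \left(88 + Q\right) = 86 + Q$)
$\sqrt{-29808 + k{\left(178,F{\left(-9,K \right)} \right)}} = \sqrt{-29808 + \left(86 - 9\right)} = \sqrt{-29808 + 77} = \sqrt{-29731} = i \sqrt{29731}$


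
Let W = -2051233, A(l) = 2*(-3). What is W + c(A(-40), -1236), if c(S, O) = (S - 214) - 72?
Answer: -2051525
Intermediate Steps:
A(l) = -6
c(S, O) = -286 + S (c(S, O) = (-214 + S) - 72 = -286 + S)
W + c(A(-40), -1236) = -2051233 + (-286 - 6) = -2051233 - 292 = -2051525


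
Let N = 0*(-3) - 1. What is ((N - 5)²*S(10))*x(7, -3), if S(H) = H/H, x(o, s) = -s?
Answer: 108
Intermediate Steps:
N = -1 (N = 0 - 1 = -1)
S(H) = 1
((N - 5)²*S(10))*x(7, -3) = ((-1 - 5)²*1)*(-1*(-3)) = ((-6)²*1)*3 = (36*1)*3 = 36*3 = 108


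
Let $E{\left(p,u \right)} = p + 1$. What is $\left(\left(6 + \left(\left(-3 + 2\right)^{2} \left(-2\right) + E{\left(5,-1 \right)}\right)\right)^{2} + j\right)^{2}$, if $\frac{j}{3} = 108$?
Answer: $179776$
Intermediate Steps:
$j = 324$ ($j = 3 \cdot 108 = 324$)
$E{\left(p,u \right)} = 1 + p$
$\left(\left(6 + \left(\left(-3 + 2\right)^{2} \left(-2\right) + E{\left(5,-1 \right)}\right)\right)^{2} + j\right)^{2} = \left(\left(6 + \left(\left(-3 + 2\right)^{2} \left(-2\right) + \left(1 + 5\right)\right)\right)^{2} + 324\right)^{2} = \left(\left(6 + \left(\left(-1\right)^{2} \left(-2\right) + 6\right)\right)^{2} + 324\right)^{2} = \left(\left(6 + \left(1 \left(-2\right) + 6\right)\right)^{2} + 324\right)^{2} = \left(\left(6 + \left(-2 + 6\right)\right)^{2} + 324\right)^{2} = \left(\left(6 + 4\right)^{2} + 324\right)^{2} = \left(10^{2} + 324\right)^{2} = \left(100 + 324\right)^{2} = 424^{2} = 179776$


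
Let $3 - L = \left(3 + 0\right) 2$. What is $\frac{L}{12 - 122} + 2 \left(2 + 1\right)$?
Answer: $\frac{663}{110} \approx 6.0273$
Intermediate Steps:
$L = -3$ ($L = 3 - \left(3 + 0\right) 2 = 3 - 3 \cdot 2 = 3 - 6 = -3$)
$\frac{L}{12 - 122} + 2 \left(2 + 1\right) = \frac{1}{12 - 122} \left(-3\right) + 2 \left(2 + 1\right) = \frac{1}{-110} \left(-3\right) + 2 \cdot 3 = \left(- \frac{1}{110}\right) \left(-3\right) + 6 = \frac{3}{110} + 6 = \frac{663}{110}$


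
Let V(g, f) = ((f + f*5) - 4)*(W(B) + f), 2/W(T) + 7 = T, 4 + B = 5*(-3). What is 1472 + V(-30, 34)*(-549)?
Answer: -48402664/13 ≈ -3.7233e+6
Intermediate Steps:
B = -19 (B = -4 + 5*(-3) = -4 - 15 = -19)
W(T) = 2/(-7 + T)
V(g, f) = (-4 + 6*f)*(-1/13 + f) (V(g, f) = ((f + f*5) - 4)*(2/(-7 - 19) + f) = ((f + 5*f) - 4)*(2/(-26) + f) = (6*f - 4)*(2*(-1/26) + f) = (-4 + 6*f)*(-1/13 + f))
1472 + V(-30, 34)*(-549) = 1472 + (4/13 + 6*34² - 58/13*34)*(-549) = 1472 + (4/13 + 6*1156 - 1972/13)*(-549) = 1472 + (4/13 + 6936 - 1972/13)*(-549) = 1472 + (88200/13)*(-549) = 1472 - 48421800/13 = -48402664/13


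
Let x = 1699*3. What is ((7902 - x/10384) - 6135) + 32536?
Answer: 356197255/10384 ≈ 34303.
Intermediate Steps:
x = 5097
((7902 - x/10384) - 6135) + 32536 = ((7902 - 5097/10384) - 6135) + 32536 = (82049271/10384 - 6135) + 32536 = 18343431/10384 + 32536 = 356197255/10384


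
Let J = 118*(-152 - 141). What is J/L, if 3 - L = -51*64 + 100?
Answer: -34574/3167 ≈ -10.917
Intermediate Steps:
J = -34574 (J = 118*(-293) = -34574)
L = 3167 (L = 3 - (-51*64 + 100) = 3 - (-3264 + 100) = 3 - 1*(-3164) = 3 + 3164 = 3167)
J/L = -34574/3167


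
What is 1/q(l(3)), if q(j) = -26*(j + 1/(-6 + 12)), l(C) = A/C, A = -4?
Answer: 3/91 ≈ 0.032967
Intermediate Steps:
l(C) = -4/C
q(j) = -13/3 - 26*j (q(j) = -26*(j + 1/6) = -26*(j + ⅙) = -26*(⅙ + j) = -13/3 - 26*j)
1/q(l(3)) = 1/(-13/3 - (-104)/3) = 1/(-13/3 - 26*(-4/3)) = 1/(-13/3 + 104/3) = 1/(91/3) = 3/91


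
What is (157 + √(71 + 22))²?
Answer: (157 + √93)² ≈ 27770.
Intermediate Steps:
(157 + √(71 + 22))² = (157 + √93)²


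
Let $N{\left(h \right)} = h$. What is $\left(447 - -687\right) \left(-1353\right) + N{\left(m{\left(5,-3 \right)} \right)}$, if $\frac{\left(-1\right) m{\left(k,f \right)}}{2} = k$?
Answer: $-1534312$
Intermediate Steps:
$m{\left(k,f \right)} = - 2 k$
$\left(447 - -687\right) \left(-1353\right) + N{\left(m{\left(5,-3 \right)} \right)} = \left(447 - -687\right) \left(-1353\right) - 10 = \left(447 + 687\right) \left(-1353\right) - 10 = 1134 \left(-1353\right) - 10 = -1534302 - 10 = -1534312$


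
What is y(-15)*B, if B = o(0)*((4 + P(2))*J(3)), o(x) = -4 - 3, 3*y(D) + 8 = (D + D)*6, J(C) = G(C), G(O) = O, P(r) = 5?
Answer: 11844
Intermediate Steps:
J(C) = C
y(D) = -8/3 + 4*D (y(D) = -8/3 + ((D + D)*6)/3 = -8/3 + ((2*D)*6)/3 = -8/3 + (12*D)/3 = -8/3 + 4*D)
o(x) = -7
B = -189 (B = -7*(4 + 5)*3 = -63*3 = -7*27 = -189)
y(-15)*B = (-8/3 + 4*(-15))*(-189) = (-8/3 - 60)*(-189) = -188/3*(-189) = 11844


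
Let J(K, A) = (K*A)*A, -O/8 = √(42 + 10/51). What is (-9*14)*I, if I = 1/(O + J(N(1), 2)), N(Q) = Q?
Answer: 3213/17114 + 126*√27438/8557 ≈ 2.6268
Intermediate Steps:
O = -16*√27438/51 (O = -8*√(42 + 10/51) = -16*√27438/51 ≈ -51.967)
J(K, A) = K*A² (J(K, A) = (A*K)*A = K*A²)
I = 1/(4 - 16*√27438/51) (I = 1/(-16*√27438/51 + 1*2²) = 1/(-16*√27438/51 + 1*4) = 1/(-16*√27438/51 + 4) = 1/(4 - 16*√27438/51) ≈ -0.020848)
(-9*14)*I = (-9*14)*(-51/34228 - √27438/8557) = -126*(-51/34228 - √27438/8557) = 3213/17114 + 126*√27438/8557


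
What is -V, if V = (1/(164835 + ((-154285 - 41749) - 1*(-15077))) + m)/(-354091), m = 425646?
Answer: 6862264811/5708655102 ≈ 1.2021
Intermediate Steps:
V = -6862264811/5708655102 (V = (1/(164835 + ((-154285 - 41749) - 1*(-15077))) + 425646)/(-354091) = (1/(164835 + (-196034 + 15077)) + 425646)*(-1/354091) = (1/(164835 - 180957) + 425646)*(-1/354091) = (1/(-16122) + 425646)*(-1/354091) = (-1/16122 + 425646)*(-1/354091) = (6862264811/16122)*(-1/354091) = -6862264811/5708655102 ≈ -1.2021)
-V = -1*(-6862264811/5708655102) = 6862264811/5708655102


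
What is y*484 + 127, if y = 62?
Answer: 30135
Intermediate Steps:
y*484 + 127 = 62*484 + 127 = 30008 + 127 = 30135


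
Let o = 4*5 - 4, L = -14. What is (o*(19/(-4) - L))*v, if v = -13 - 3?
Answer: -2368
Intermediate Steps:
v = -16
o = 16 (o = 20 - 4 = 16)
(o*(19/(-4) - L))*v = (16*(19/(-4) - 1*(-14)))*(-16) = (16*(19*(-¼) + 14))*(-16) = (16*(-19/4 + 14))*(-16) = (16*(37/4))*(-16) = 148*(-16) = -2368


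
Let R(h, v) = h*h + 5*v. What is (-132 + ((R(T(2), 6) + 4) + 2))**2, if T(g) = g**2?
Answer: 6400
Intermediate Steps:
R(h, v) = h**2 + 5*v
(-132 + ((R(T(2), 6) + 4) + 2))**2 = (-132 + ((((2**2)**2 + 5*6) + 4) + 2))**2 = (-132 + (((4**2 + 30) + 4) + 2))**2 = (-132 + (((16 + 30) + 4) + 2))**2 = (-132 + ((46 + 4) + 2))**2 = (-132 + (50 + 2))**2 = (-132 + 52)**2 = (-80)**2 = 6400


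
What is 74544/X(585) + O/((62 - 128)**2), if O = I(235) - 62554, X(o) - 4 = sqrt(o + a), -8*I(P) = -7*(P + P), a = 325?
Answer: -100326687/288464 + 12424*sqrt(910)/149 ≈ 2167.5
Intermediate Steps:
I(P) = 7*P/4 (I(P) = -(-7)*(P + P)/8 = -(-7)*2*P/8 = -(-7)*P/4 = 7*P/4)
X(o) = 4 + sqrt(325 + o) (X(o) = 4 + sqrt(o + 325) = 4 + sqrt(325 + o))
O = -248571/4 (O = (7/4)*235 - 62554 = 1645/4 - 62554 = -248571/4 ≈ -62143.)
74544/X(585) + O/((62 - 128)**2) = 74544/(4 + sqrt(325 + 585)) - 248571/(4*(62 - 128)**2) = 74544/(4 + sqrt(910)) - 248571/(4*((-66)**2)) = 74544/(4 + sqrt(910)) - 248571/4/4356 = 74544/(4 + sqrt(910)) - 248571/4*1/4356 = 74544/(4 + sqrt(910)) - 27619/1936 = -27619/1936 + 74544/(4 + sqrt(910))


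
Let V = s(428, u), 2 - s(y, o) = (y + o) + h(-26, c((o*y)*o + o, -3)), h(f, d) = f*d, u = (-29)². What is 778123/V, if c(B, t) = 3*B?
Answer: 778123/23611933235 ≈ 3.2955e-5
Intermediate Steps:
u = 841
h(f, d) = d*f
s(y, o) = 2 - y + 77*o + 78*y*o² (s(y, o) = 2 - ((y + o) + (3*((o*y)*o + o))*(-26)) = 2 - ((o + y) + (3*(y*o² + o))*(-26)) = 2 - ((o + y) + (3*(o + y*o²))*(-26)) = 2 - ((o + y) + (3*o + 3*y*o²)*(-26)) = 2 - ((o + y) + (-78*o - 78*y*o²)) = 2 - (y - 77*o - 78*y*o²) = 2 + (-y + 77*o + 78*y*o²) = 2 - y + 77*o + 78*y*o²)
V = 23611933235 (V = 2 - 1*841 - 1*428 + 78*841*(1 + 841*428) = 2 - 841 - 428 + 78*841*(1 + 359948) = 2 - 841 - 428 + 78*841*359949 = 2 - 841 - 428 + 23611934502 = 23611933235)
778123/V = 778123/23611933235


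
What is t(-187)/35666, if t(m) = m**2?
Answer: 2057/2098 ≈ 0.98046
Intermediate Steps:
t(-187)/35666 = (-187)**2/35666 = 34969*(1/35666) = 2057/2098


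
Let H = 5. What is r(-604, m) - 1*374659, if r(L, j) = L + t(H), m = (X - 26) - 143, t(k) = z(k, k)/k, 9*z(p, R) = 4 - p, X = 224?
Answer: -16886836/45 ≈ -3.7526e+5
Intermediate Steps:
z(p, R) = 4/9 - p/9 (z(p, R) = (4 - p)/9 = 4/9 - p/9)
t(k) = (4/9 - k/9)/k
m = 55 (m = (224 - 26) - 143 = 198 - 143 = 55)
r(L, j) = -1/45 + L (r(L, j) = L + (1/9)*(4 - 1*5)/5 = L + (1/9)*(1/5)*(4 - 5) = L + (1/9)*(1/5)*(-1) = L - 1/45 = -1/45 + L)
r(-604, m) - 1*374659 = (-1/45 - 604) - 1*374659 = -27181/45 - 374659 = -16886836/45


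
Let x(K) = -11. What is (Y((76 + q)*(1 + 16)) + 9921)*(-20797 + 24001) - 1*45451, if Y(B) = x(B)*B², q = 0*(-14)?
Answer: -58799798983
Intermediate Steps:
q = 0
Y(B) = -11*B²
(Y((76 + q)*(1 + 16)) + 9921)*(-20797 + 24001) - 1*45451 = (-11*(1 + 16)²*(76 + 0)² + 9921)*(-20797 + 24001) - 1*45451 = (-11*(76*17)² + 9921)*3204 - 45451 = (-11*1292² + 9921)*3204 - 45451 = (-11*1669264 + 9921)*3204 - 45451 = (-18361904 + 9921)*3204 - 45451 = -18351983*3204 - 45451 = -58799753532 - 45451 = -58799798983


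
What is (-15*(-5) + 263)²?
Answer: 114244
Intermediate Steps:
(-15*(-5) + 263)² = (75 + 263)² = 338² = 114244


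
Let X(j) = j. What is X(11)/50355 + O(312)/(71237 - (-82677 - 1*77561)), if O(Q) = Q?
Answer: 3651397/2331184725 ≈ 0.0015663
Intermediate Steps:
X(11)/50355 + O(312)/(71237 - (-82677 - 1*77561)) = 11/50355 + 312/(71237 - (-82677 - 1*77561)) = 11*(1/50355) + 312/(71237 - (-82677 - 77561)) = 11/50355 + 312/(71237 - 1*(-160238)) = 11/50355 + 312/(71237 + 160238) = 11/50355 + 312/231475 = 3651397/2331184725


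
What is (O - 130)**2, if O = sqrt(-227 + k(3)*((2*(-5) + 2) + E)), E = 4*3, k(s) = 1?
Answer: (130 - I*sqrt(223))**2 ≈ 16677.0 - 3882.6*I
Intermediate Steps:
E = 12
O = I*sqrt(223) (O = sqrt(-227 + 1*((2*(-5) + 2) + 12)) = sqrt(-227 + 1*((-10 + 2) + 12)) = sqrt(-227 + 1*(-8 + 12)) = sqrt(-227 + 1*4) = sqrt(-227 + 4) = sqrt(-223) = I*sqrt(223) ≈ 14.933*I)
(O - 130)**2 = (I*sqrt(223) - 130)**2 = (-130 + I*sqrt(223))**2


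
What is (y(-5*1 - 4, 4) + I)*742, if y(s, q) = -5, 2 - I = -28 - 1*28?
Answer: 39326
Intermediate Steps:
I = 58 (I = 2 - (-28 - 1*28) = 2 - (-28 - 28) = 2 - 1*(-56) = 2 + 56 = 58)
(y(-5*1 - 4, 4) + I)*742 = (-5 + 58)*742 = 53*742 = 39326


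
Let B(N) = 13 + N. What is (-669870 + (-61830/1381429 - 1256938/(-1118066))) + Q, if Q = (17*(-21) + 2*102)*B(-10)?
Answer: -517670388131891842/772264398157 ≈ -6.7033e+5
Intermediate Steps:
Q = -459 (Q = (17*(-21) + 2*102)*(13 - 10) = (-357 + 204)*3 = -153*3 = -459)
(-669870 + (-61830/1381429 - 1256938/(-1118066))) + Q = (-669870 + (-61830/1381429 - 1256938/(-1118066))) - 459 = (-669870 + (-61830*1/1381429 - 1256938*(-1/1118066))) - 459 = (-669870 + (-61830/1381429 + 628469/559033)) - 459 = (-669870 + 833620291811/772264398157) - 459 = -517315918773137779/772264398157 - 459 = -517670388131891842/772264398157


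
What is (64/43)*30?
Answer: 1920/43 ≈ 44.651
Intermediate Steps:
(64/43)*30 = 1920/43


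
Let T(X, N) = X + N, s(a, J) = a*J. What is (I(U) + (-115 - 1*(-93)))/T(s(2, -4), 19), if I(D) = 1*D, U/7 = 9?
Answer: 41/11 ≈ 3.7273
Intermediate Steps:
U = 63 (U = 7*9 = 63)
I(D) = D
s(a, J) = J*a
T(X, N) = N + X
(I(U) + (-115 - 1*(-93)))/T(s(2, -4), 19) = (63 + (-115 - 1*(-93)))/(19 - 4*2) = (63 + (-115 + 93))/(19 - 8) = (63 - 22)/11 = (1/11)*41 = 41/11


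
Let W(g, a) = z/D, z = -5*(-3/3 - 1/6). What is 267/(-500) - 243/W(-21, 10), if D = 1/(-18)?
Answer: 6231/3500 ≈ 1.7803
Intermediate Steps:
D = -1/18 ≈ -0.055556
z = 35/6 (z = -5*(-3*1/3 - 1*1/6) = -5*(-1 - 1/6) = -5*(-7/6) = 35/6 ≈ 5.8333)
W(g, a) = -105 (W(g, a) = 35/(6*(-1/18)) = (35/6)*(-18) = -105)
267/(-500) - 243/W(-21, 10) = 267/(-500) - 243/(-105) = 267*(-1/500) - 243*(-1/105) = -267/500 + 81/35 = 6231/3500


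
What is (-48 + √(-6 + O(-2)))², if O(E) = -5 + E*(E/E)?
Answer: (48 - I*√13)² ≈ 2291.0 - 346.13*I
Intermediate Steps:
O(E) = -5 + E (O(E) = -5 + E*1 = -5 + E)
(-48 + √(-6 + O(-2)))² = (-48 + √(-6 + (-5 - 2)))² = (-48 + √(-6 - 7))² = (-48 + √(-13))² = (-48 + I*√13)²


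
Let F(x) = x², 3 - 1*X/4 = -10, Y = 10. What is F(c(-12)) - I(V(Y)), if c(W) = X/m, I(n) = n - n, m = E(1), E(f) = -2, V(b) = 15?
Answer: 676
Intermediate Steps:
X = 52 (X = 12 - 4*(-10) = 12 + 40 = 52)
m = -2
I(n) = 0
c(W) = -26 (c(W) = 52/(-2) = 52*(-½) = -26)
F(c(-12)) - I(V(Y)) = (-26)² - 1*0 = 676 + 0 = 676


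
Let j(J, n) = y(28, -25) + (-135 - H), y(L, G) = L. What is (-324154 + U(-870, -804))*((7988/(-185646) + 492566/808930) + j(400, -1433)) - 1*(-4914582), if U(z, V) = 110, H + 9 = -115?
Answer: -29191573086908126/37543654695 ≈ -7.7754e+5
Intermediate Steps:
H = -124 (H = -9 - 115 = -124)
j(J, n) = 17 (j(J, n) = 28 + (-135 - 1*(-124)) = 28 + (-135 + 124) = 28 - 11 = 17)
(-324154 + U(-870, -804))*((7988/(-185646) + 492566/808930) + j(400, -1433)) - 1*(-4914582) = (-324154 + 110)*((7988/(-185646) + 492566/808930) + 17) - 1*(-4914582) = -324044*((7988*(-1/185646) + 492566*(1/808930)) + 17) + 4914582 = -324044*((-3994/92823 + 246283/404465) + 17) + 4914582 = -324044*(21245293699/37543654695 + 17) + 4914582 = -324044*659487423514/37543654695 + 4914582 = -213702942665170616/37543654695 + 4914582 = -29191573086908126/37543654695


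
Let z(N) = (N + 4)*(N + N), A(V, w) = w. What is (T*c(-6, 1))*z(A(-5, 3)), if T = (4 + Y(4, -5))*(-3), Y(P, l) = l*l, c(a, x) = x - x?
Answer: 0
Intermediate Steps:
c(a, x) = 0
Y(P, l) = l**2
T = -87 (T = (4 + (-5)**2)*(-3) = (4 + 25)*(-3) = 29*(-3) = -87)
z(N) = 2*N*(4 + N) (z(N) = (4 + N)*(2*N) = 2*N*(4 + N))
(T*c(-6, 1))*z(A(-5, 3)) = (-87*0)*(2*3*(4 + 3)) = 0*(2*3*7) = 0*42 = 0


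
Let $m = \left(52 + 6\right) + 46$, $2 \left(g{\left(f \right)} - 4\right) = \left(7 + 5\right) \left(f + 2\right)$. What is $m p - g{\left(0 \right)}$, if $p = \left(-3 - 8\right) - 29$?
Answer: $-4176$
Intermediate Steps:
$p = -40$ ($p = -11 - 29 = -40$)
$g{\left(f \right)} = 16 + 6 f$ ($g{\left(f \right)} = 4 + \frac{\left(7 + 5\right) \left(f + 2\right)}{2} = 4 + \frac{12 \left(2 + f\right)}{2} = 4 + \frac{24 + 12 f}{2} = 4 + \left(12 + 6 f\right) = 16 + 6 f$)
$m = 104$ ($m = 58 + 46 = 104$)
$m p - g{\left(0 \right)} = 104 \left(-40\right) - \left(16 + 6 \cdot 0\right) = -4160 - \left(16 + 0\right) = -4160 - 16 = -4176$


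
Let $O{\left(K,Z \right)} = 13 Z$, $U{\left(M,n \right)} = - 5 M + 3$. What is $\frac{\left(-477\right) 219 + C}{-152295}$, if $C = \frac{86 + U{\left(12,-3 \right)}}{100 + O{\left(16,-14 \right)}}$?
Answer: $\frac{1713199}{2497638} \approx 0.68593$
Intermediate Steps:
$U{\left(M,n \right)} = 3 - 5 M$
$C = - \frac{29}{82}$ ($C = \frac{86 + \left(3 - 60\right)}{100 + 13 \left(-14\right)} = \frac{86 + \left(3 - 60\right)}{100 - 182} = \frac{86 - 57}{-82} = 29 \left(- \frac{1}{82}\right) = - \frac{29}{82} \approx -0.35366$)
$\frac{\left(-477\right) 219 + C}{-152295} = \frac{\left(-477\right) 219 - \frac{29}{82}}{-152295} = \left(-104463 - \frac{29}{82}\right) \left(- \frac{1}{152295}\right) = \left(- \frac{8565995}{82}\right) \left(- \frac{1}{152295}\right) = \frac{1713199}{2497638}$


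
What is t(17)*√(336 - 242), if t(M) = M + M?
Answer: 34*√94 ≈ 329.64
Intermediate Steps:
t(M) = 2*M
t(17)*√(336 - 242) = (2*17)*√(336 - 242) = 34*√94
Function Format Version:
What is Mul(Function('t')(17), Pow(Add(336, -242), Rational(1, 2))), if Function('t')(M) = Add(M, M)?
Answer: Mul(34, Pow(94, Rational(1, 2))) ≈ 329.64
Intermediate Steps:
Function('t')(M) = Mul(2, M)
Mul(Function('t')(17), Pow(Add(336, -242), Rational(1, 2))) = Mul(Mul(2, 17), Pow(Add(336, -242), Rational(1, 2))) = Mul(34, Pow(94, Rational(1, 2)))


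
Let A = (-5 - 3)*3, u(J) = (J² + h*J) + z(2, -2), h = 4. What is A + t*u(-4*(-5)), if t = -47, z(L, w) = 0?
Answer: -22584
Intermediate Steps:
u(J) = J² + 4*J (u(J) = (J² + 4*J) + 0 = J² + 4*J)
A = -24 (A = -8*3 = -24)
A + t*u(-4*(-5)) = -24 - 47*(-4*(-5))*(4 - 4*(-5)) = -24 - 940*(4 + 20) = -24 - 940*24 = -24 - 47*480 = -24 - 22560 = -22584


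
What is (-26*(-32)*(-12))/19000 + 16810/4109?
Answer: 34795718/9758875 ≈ 3.5655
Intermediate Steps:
(-26*(-32)*(-12))/19000 + 16810/4109 = (832*(-12))*(1/19000) + 16810*(1/4109) = -9984*1/19000 + 16810/4109 = -1248/2375 + 16810/4109 = 34795718/9758875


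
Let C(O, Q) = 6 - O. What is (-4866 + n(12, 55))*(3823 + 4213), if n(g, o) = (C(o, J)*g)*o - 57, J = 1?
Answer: -299445468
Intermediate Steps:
n(g, o) = -57 + g*o*(6 - o) (n(g, o) = ((6 - o)*g)*o - 57 = (g*(6 - o))*o - 57 = g*o*(6 - o) - 57 = -57 + g*o*(6 - o))
(-4866 + n(12, 55))*(3823 + 4213) = (-4866 + (-57 - 1*12*55*(-6 + 55)))*(3823 + 4213) = (-4866 + (-57 - 1*12*55*49))*8036 = (-4866 + (-57 - 32340))*8036 = (-4866 - 32397)*8036 = -37263*8036 = -299445468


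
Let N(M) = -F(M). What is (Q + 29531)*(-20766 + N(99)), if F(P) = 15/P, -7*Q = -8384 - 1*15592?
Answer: -158089991119/231 ≈ -6.8437e+8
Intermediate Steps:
Q = 23976/7 (Q = -(-8384 - 1*15592)/7 = -(-8384 - 15592)/7 = -⅐*(-23976) = 23976/7 ≈ 3425.1)
N(M) = -15/M
(Q + 29531)*(-20766 + N(99)) = (23976/7 + 29531)*(-20766 - 15/99) = 230693*(-20766 - 15*1/99)/7 = 230693*(-20766 - 5/33)/7 = (230693/7)*(-685283/33) = -158089991119/231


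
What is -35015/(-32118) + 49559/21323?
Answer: 2338360807/684852114 ≈ 3.4144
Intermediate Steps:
-35015/(-32118) + 49559/21323 = -35015*(-1/32118) + 49559*(1/21323) = 35015/32118 + 49559/21323 = 2338360807/684852114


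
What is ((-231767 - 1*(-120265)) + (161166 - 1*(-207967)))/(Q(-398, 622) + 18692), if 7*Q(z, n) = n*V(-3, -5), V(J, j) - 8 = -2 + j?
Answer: 601139/43822 ≈ 13.718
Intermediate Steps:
V(J, j) = 6 + j (V(J, j) = 8 + (-2 + j) = 6 + j)
Q(z, n) = n/7 (Q(z, n) = (n*(6 - 5))/7 = (n*1)/7 = n/7)
((-231767 - 1*(-120265)) + (161166 - 1*(-207967)))/(Q(-398, 622) + 18692) = ((-231767 - 1*(-120265)) + (161166 - 1*(-207967)))/((1/7)*622 + 18692) = ((-231767 + 120265) + (161166 + 207967))/(622/7 + 18692) = (-111502 + 369133)/(131466/7) = 257631*(7/131466) = 601139/43822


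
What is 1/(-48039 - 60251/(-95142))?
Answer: -95142/4570466287 ≈ -2.0817e-5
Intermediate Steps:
1/(-48039 - 60251/(-95142)) = 1/(-48039 - 60251*(-1/95142)) = 1/(-48039 + 60251/95142) = 1/(-4570466287/95142) = -95142/4570466287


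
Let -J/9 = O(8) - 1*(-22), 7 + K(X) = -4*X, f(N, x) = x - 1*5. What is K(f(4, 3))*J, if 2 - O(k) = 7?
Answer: -153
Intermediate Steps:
O(k) = -5 (O(k) = 2 - 1*7 = 2 - 7 = -5)
f(N, x) = -5 + x (f(N, x) = x - 5 = -5 + x)
K(X) = -7 - 4*X
J = -153 (J = -9*(-5 - 1*(-22)) = -9*(-5 + 22) = -9*17 = -153)
K(f(4, 3))*J = (-7 - 4*(-5 + 3))*(-153) = (-7 - 4*(-2))*(-153) = (-7 + 8)*(-153) = 1*(-153) = -153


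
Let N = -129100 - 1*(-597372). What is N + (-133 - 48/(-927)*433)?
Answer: 144661879/309 ≈ 4.6816e+5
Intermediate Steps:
N = 468272 (N = -129100 + 597372 = 468272)
N + (-133 - 48/(-927)*433) = 468272 + (-133 - 48/(-927)*433) = 468272 + (-133 - 48*(-1/927)*433) = 468272 + (-133 + (16/309)*433) = 468272 + (-133 + 6928/309) = 468272 - 34169/309 = 144661879/309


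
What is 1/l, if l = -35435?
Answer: -1/35435 ≈ -2.8221e-5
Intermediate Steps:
1/l = 1/(-35435) = -1/35435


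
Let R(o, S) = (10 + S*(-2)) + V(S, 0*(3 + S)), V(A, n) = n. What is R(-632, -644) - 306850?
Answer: -305552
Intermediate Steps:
R(o, S) = 10 - 2*S (R(o, S) = (10 + S*(-2)) + 0*(3 + S) = (10 - 2*S) + 0 = 10 - 2*S)
R(-632, -644) - 306850 = (10 - 2*(-644)) - 306850 = (10 + 1288) - 306850 = 1298 - 306850 = -305552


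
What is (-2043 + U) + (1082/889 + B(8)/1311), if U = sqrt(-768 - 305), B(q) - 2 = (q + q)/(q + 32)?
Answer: -3966088269/1942465 + I*sqrt(1073) ≈ -2041.8 + 32.757*I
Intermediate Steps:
B(q) = 2 + 2*q/(32 + q) (B(q) = 2 + (q + q)/(q + 32) = 2 + (2*q)/(32 + q) = 2 + 2*q/(32 + q))
U = I*sqrt(1073) (U = sqrt(-1073) = I*sqrt(1073) ≈ 32.757*I)
(-2043 + U) + (1082/889 + B(8)/1311) = (-2043 + I*sqrt(1073)) + (1082/889 + (4*(16 + 8)/(32 + 8))/1311) = (-2043 + I*sqrt(1073)) + (1082*(1/889) + (4*24/40)*(1/1311)) = (-2043 + I*sqrt(1073)) + (1082/889 + (4*(1/40)*24)*(1/1311)) = (-2043 + I*sqrt(1073)) + (1082/889 + (12/5)*(1/1311)) = (-2043 + I*sqrt(1073)) + (1082/889 + 4/2185) = (-2043 + I*sqrt(1073)) + 2367726/1942465 = -3966088269/1942465 + I*sqrt(1073)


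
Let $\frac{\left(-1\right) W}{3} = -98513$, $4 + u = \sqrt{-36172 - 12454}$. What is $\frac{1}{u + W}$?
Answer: $\frac{295535}{87340984851} - \frac{i \sqrt{48626}}{87340984851} \approx 3.3837 \cdot 10^{-6} - 2.5247 \cdot 10^{-9} i$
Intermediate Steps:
$u = -4 + i \sqrt{48626}$ ($u = -4 + \sqrt{-36172 - 12454} = -4 + \sqrt{-48626} = -4 + i \sqrt{48626} \approx -4.0 + 220.51 i$)
$W = 295539$ ($W = \left(-3\right) \left(-98513\right) = 295539$)
$\frac{1}{u + W} = \frac{1}{\left(-4 + i \sqrt{48626}\right) + 295539} = \frac{1}{295535 + i \sqrt{48626}}$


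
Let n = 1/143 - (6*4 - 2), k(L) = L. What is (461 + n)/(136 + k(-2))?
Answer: 31389/9581 ≈ 3.2762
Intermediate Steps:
n = -3145/143 (n = 1/143 - (24 - 2) = 1/143 - 1*22 = 1/143 - 22 = -3145/143 ≈ -21.993)
(461 + n)/(136 + k(-2)) = (461 - 3145/143)/(136 - 2) = (62778/143)/134 = (62778/143)*(1/134) = 31389/9581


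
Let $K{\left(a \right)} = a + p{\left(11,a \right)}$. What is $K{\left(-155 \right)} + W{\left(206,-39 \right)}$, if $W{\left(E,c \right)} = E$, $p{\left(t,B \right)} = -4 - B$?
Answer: $202$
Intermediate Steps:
$K{\left(a \right)} = -4$ ($K{\left(a \right)} = a - \left(4 + a\right) = -4$)
$K{\left(-155 \right)} + W{\left(206,-39 \right)} = -4 + 206 = 202$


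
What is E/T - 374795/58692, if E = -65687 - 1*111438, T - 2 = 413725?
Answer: -18384292385/2698051676 ≈ -6.8139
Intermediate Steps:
T = 413727 (T = 2 + 413725 = 413727)
E = -177125 (E = -65687 - 111438 = -177125)
E/T - 374795/58692 = -177125/413727 - 374795/58692 = -18384292385/2698051676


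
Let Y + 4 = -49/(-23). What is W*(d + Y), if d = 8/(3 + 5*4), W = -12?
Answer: 420/23 ≈ 18.261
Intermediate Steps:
Y = -43/23 (Y = -4 - 49/(-23) = -4 - 49*(-1/23) = -4 + 49/23 = -43/23 ≈ -1.8696)
d = 8/23 (d = 8/(3 + 20) = 8/23 ≈ 0.34783)
W*(d + Y) = -12*(8/23 - 43/23) = -12*(-35/23) = 420/23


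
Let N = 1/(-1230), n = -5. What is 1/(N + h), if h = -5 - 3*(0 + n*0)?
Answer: -1230/6151 ≈ -0.19997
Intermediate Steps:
h = -5 (h = -5 - 3*(0 - 5*0) = -5 - 3*(0 + 0) = -5 - 3*0 = -5 + 0 = -5)
N = -1/1230 ≈ -0.00081301
1/(N + h) = 1/(-1/1230 - 5) = 1/(-6151/1230) = -1230/6151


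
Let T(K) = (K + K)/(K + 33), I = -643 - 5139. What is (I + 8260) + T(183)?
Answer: 89269/36 ≈ 2479.7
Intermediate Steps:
I = -5782
T(K) = 2*K/(33 + K) (T(K) = (2*K)/(33 + K) = 2*K/(33 + K))
(I + 8260) + T(183) = (-5782 + 8260) + 2*183/(33 + 183) = 2478 + 2*183/216 = 2478 + 2*183*(1/216) = 2478 + 61/36 = 89269/36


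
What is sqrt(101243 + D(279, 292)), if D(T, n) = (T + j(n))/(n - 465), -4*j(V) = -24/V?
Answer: sqrt(64588619903906)/25258 ≈ 318.18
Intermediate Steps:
j(V) = 6/V (j(V) = -(-6)/V = 6/V)
D(T, n) = (T + 6/n)/(-465 + n) (D(T, n) = (T + 6/n)/(n - 465) = (T + 6/n)/(-465 + n))
sqrt(101243 + D(279, 292)) = sqrt(101243 + (6 + 279*292)/(292*(-465 + 292))) = sqrt(101243 + (1/292)*(6 + 81468)/(-173)) = sqrt(101243 + (1/292)*(-1/173)*81474) = sqrt(101243 - 40737/25258) = sqrt(2557154957/25258) = sqrt(64588619903906)/25258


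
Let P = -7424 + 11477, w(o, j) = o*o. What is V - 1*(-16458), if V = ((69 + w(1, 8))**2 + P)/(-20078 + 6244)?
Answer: 227671019/13834 ≈ 16457.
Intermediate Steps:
w(o, j) = o**2
P = 4053
V = -8953/13834 (V = ((69 + 1**2)**2 + 4053)/(-20078 + 6244) = ((69 + 1)**2 + 4053)/(-13834) = (70**2 + 4053)*(-1/13834) = (4900 + 4053)*(-1/13834) = 8953*(-1/13834) = -8953/13834 ≈ -0.64717)
V - 1*(-16458) = -8953/13834 - 1*(-16458) = -8953/13834 + 16458 = 227671019/13834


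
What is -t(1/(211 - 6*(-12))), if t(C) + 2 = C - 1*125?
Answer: 35940/283 ≈ 127.00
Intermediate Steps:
t(C) = -127 + C (t(C) = -2 + (C - 1*125) = -2 + (C - 125) = -2 + (-125 + C) = -127 + C)
-t(1/(211 - 6*(-12))) = -(-127 + 1/(211 - 6*(-12))) = -(-127 + 1/(211 + 72)) = -(-127 + 1/283) = -1*(-35940/283) = 35940/283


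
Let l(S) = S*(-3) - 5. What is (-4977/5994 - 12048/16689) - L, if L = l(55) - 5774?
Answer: 22016519357/3704958 ≈ 5942.4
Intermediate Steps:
l(S) = -5 - 3*S (l(S) = -3*S - 5 = -5 - 3*S)
L = -5944 (L = (-5 - 3*55) - 5774 = (-5 - 165) - 5774 = -170 - 5774 = -5944)
(-4977/5994 - 12048/16689) - L = (-4977/5994 - 12048/16689) - 1*(-5944) = (-4977*1/5994 - 12048*1/16689) + 5944 = (-553/666 - 4016/5563) + 5944 = -5750995/3704958 + 5944 = 22016519357/3704958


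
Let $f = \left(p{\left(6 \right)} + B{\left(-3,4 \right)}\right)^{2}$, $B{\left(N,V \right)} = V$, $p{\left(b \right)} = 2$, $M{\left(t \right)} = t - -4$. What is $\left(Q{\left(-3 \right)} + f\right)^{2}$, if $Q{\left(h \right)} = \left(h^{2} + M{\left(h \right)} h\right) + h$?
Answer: $1521$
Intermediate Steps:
$M{\left(t \right)} = 4 + t$ ($M{\left(t \right)} = t + 4 = 4 + t$)
$Q{\left(h \right)} = h + h^{2} + h \left(4 + h\right)$ ($Q{\left(h \right)} = \left(h^{2} + \left(4 + h\right) h\right) + h = \left(h^{2} + h \left(4 + h\right)\right) + h = h + h^{2} + h \left(4 + h\right)$)
$f = 36$ ($f = \left(2 + 4\right)^{2} = 6^{2} = 36$)
$\left(Q{\left(-3 \right)} + f\right)^{2} = \left(- 3 \left(5 + 2 \left(-3\right)\right) + 36\right)^{2} = \left(- 3 \left(5 - 6\right) + 36\right)^{2} = \left(\left(-3\right) \left(-1\right) + 36\right)^{2} = \left(3 + 36\right)^{2} = 39^{2} = 1521$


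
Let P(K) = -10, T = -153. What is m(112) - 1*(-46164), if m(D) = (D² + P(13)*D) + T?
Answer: 57435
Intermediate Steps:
m(D) = -153 + D² - 10*D (m(D) = (D² - 10*D) - 153 = -153 + D² - 10*D)
m(112) - 1*(-46164) = (-153 + 112² - 10*112) - 1*(-46164) = (-153 + 12544 - 1120) + 46164 = 11271 + 46164 = 57435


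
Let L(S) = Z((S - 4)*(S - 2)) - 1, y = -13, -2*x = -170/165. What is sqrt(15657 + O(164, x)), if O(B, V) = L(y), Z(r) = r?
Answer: sqrt(15911) ≈ 126.14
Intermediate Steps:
x = 17/33 (x = -(-85)/165 = -1/2*(-34/33) = 17/33 ≈ 0.51515)
L(S) = -1 + (-4 + S)*(-2 + S) (L(S) = (S - 4)*(S - 2) - 1 = (-4 + S)*(-2 + S) - 1 = -1 + (-4 + S)*(-2 + S))
O(B, V) = 254 (O(B, V) = 7 + (-13)**2 - 6*(-13) = 7 + 169 + 78 = 254)
sqrt(15657 + O(164, x)) = sqrt(15657 + 254) = sqrt(15911)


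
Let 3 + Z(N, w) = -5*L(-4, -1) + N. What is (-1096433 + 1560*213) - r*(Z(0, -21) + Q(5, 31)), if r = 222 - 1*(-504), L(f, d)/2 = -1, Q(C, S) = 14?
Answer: -779399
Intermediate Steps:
L(f, d) = -2 (L(f, d) = 2*(-1) = -2)
Z(N, w) = 7 + N (Z(N, w) = -3 + (-5*(-2) + N) = -3 + (10 + N) = 7 + N)
r = 726 (r = 222 + 504 = 726)
(-1096433 + 1560*213) - r*(Z(0, -21) + Q(5, 31)) = (-1096433 + 1560*213) - 726*((7 + 0) + 14) = (-1096433 + 332280) - 726*(7 + 14) = -764153 - 726*21 = -764153 - 1*15246 = -764153 - 15246 = -779399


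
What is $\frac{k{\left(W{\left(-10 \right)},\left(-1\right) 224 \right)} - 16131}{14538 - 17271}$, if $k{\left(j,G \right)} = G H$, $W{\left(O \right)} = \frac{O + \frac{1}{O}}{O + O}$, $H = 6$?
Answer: $\frac{5825}{911} \approx 6.3941$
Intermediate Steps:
$W{\left(O \right)} = \frac{O + \frac{1}{O}}{2 O}$
$k{\left(j,G \right)} = 6 G$ ($k{\left(j,G \right)} = G 6 = 6 G$)
$\frac{k{\left(W{\left(-10 \right)},\left(-1\right) 224 \right)} - 16131}{14538 - 17271} = \frac{6 \left(\left(-1\right) 224\right) - 16131}{14538 - 17271} = \frac{6 \left(-224\right) - 16131}{-2733} = \left(-1344 - 16131\right) \left(- \frac{1}{2733}\right) = \left(-17475\right) \left(- \frac{1}{2733}\right) = \frac{5825}{911}$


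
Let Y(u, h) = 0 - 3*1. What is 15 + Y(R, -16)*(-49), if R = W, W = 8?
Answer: 162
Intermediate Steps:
R = 8
Y(u, h) = -3 (Y(u, h) = 0 - 3 = -3)
15 + Y(R, -16)*(-49) = 15 - 3*(-49) = 15 + 147 = 162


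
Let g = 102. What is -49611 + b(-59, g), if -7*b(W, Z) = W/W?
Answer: -347278/7 ≈ -49611.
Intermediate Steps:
b(W, Z) = -1/7 (b(W, Z) = -W/(7*W) = -1/7*1 = -1/7)
-49611 + b(-59, g) = -49611 - 1/7 = -347278/7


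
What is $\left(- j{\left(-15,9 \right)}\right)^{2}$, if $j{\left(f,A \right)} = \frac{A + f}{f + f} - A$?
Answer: $\frac{1936}{25} \approx 77.44$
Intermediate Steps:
$j{\left(f,A \right)} = - A + \frac{A + f}{2 f}$ ($j{\left(f,A \right)} = \frac{A + f}{2 f} - A = - A + \frac{A + f}{2 f}$)
$\left(- j{\left(-15,9 \right)}\right)^{2} = \left(- (\frac{1}{2} - 9 + \frac{1}{2} \cdot 9 \frac{1}{-15})\right)^{2} = \left(- (\frac{1}{2} - 9 + \frac{1}{2} \cdot 9 \left(- \frac{1}{15}\right))\right)^{2} = \left(- (\frac{1}{2} - 9 - \frac{3}{10})\right)^{2} = \left(\left(-1\right) \left(- \frac{44}{5}\right)\right)^{2} = \left(\frac{44}{5}\right)^{2} = \frac{1936}{25}$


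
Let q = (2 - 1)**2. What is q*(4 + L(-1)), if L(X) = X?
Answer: 3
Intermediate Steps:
q = 1 (q = 1**2 = 1)
q*(4 + L(-1)) = 1*(4 - 1) = 1*3 = 3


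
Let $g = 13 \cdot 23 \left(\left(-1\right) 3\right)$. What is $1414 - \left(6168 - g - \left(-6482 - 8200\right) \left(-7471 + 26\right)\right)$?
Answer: $109301839$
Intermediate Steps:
$g = -897$ ($g = 299 \left(-3\right) = -897$)
$1414 - \left(6168 - g - \left(-6482 - 8200\right) \left(-7471 + 26\right)\right) = 1414 - \left(7065 - \left(-6482 - 8200\right) \left(-7471 + 26\right)\right) = 1414 - -109300425 = 1414 + \left(\left(-6168 + 109307490\right) - 897\right) = 1414 + \left(109301322 - 897\right) = 1414 + 109300425 = 109301839$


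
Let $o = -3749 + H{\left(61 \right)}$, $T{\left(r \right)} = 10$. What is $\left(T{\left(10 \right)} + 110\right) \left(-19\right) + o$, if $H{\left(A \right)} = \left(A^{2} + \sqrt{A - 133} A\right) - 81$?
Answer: $-2389 + 366 i \sqrt{2} \approx -2389.0 + 517.6 i$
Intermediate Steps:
$H{\left(A \right)} = -81 + A^{2} + A \sqrt{-133 + A}$ ($H{\left(A \right)} = \left(A^{2} + \sqrt{-133 + A} A\right) - 81 = \left(A^{2} + A \sqrt{-133 + A}\right) - 81 = -81 + A^{2} + A \sqrt{-133 + A}$)
$o = -109 + 366 i \sqrt{2}$ ($o = -3749 + \left(-81 + 61^{2} + 61 \sqrt{-133 + 61}\right) = -3749 + \left(-81 + 3721 + 61 \sqrt{-72}\right) = -3749 + \left(-81 + 3721 + 61 \cdot 6 i \sqrt{2}\right) = -3749 + \left(-81 + 3721 + 366 i \sqrt{2}\right) = -3749 + \left(3640 + 366 i \sqrt{2}\right) = -109 + 366 i \sqrt{2} \approx -109.0 + 517.6 i$)
$\left(T{\left(10 \right)} + 110\right) \left(-19\right) + o = \left(10 + 110\right) \left(-19\right) - \left(109 - 366 i \sqrt{2}\right) = 120 \left(-19\right) - \left(109 - 366 i \sqrt{2}\right) = -2280 - \left(109 - 366 i \sqrt{2}\right) = -2389 + 366 i \sqrt{2}$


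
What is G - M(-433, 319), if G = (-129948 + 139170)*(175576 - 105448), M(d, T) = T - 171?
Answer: 646720268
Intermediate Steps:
M(d, T) = -171 + T
G = 646720416 (G = 9222*70128 = 646720416)
G - M(-433, 319) = 646720416 - (-171 + 319) = 646720416 - 1*148 = 646720416 - 148 = 646720268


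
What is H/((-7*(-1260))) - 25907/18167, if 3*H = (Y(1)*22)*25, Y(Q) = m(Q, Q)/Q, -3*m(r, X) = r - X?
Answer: -25907/18167 ≈ -1.4260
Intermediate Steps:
m(r, X) = -r/3 + X/3 (m(r, X) = -(r - X)/3 = -r/3 + X/3)
Y(Q) = 0 (Y(Q) = (-Q/3 + Q/3)/Q = 0/Q = 0)
H = 0 (H = ((0*22)*25)/3 = (0*25)/3 = (1/3)*0 = 0)
H/((-7*(-1260))) - 25907/18167 = 0/((-7*(-1260))) - 25907/18167 = 0/8820 - 25907*1/18167 = 0*(1/8820) - 25907/18167 = 0 - 25907/18167 = -25907/18167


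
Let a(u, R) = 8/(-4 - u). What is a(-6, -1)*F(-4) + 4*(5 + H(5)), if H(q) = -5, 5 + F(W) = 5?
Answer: 0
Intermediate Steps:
F(W) = 0 (F(W) = -5 + 5 = 0)
a(-6, -1)*F(-4) + 4*(5 + H(5)) = -8/(4 - 6)*0 + 4*(5 - 5) = -8/(-2)*0 + 4*0 = -8*(-½)*0 + 0 = 4*0 + 0 = 0 + 0 = 0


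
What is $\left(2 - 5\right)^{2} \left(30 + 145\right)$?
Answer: $1575$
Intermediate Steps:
$\left(2 - 5\right)^{2} \left(30 + 145\right) = \left(-3\right)^{2} \cdot 175 = 9 \cdot 175 = 1575$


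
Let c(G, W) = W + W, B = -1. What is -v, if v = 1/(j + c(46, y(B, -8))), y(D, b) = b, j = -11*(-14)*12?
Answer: -1/1832 ≈ -0.00054585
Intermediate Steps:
j = 1848 (j = 154*12 = 1848)
c(G, W) = 2*W
v = 1/1832 (v = 1/(1848 + 2*(-8)) = 1/(1848 - 16) = 1/1832 ≈ 0.00054585)
-v = -1*1/1832 = -1/1832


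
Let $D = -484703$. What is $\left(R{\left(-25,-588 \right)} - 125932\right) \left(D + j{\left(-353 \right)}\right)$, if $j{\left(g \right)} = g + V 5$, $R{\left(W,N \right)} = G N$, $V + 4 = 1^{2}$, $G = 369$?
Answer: $166332786184$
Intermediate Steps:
$V = -3$ ($V = -4 + 1^{2} = -4 + 1 = -3$)
$R{\left(W,N \right)} = 369 N$
$j{\left(g \right)} = -15 + g$ ($j{\left(g \right)} = g - 15 = -15 + g$)
$\left(R{\left(-25,-588 \right)} - 125932\right) \left(D + j{\left(-353 \right)}\right) = \left(369 \left(-588\right) - 125932\right) \left(-484703 - 368\right) = \left(-216972 - 125932\right) \left(-484703 - 368\right) = \left(-342904\right) \left(-485071\right) = 166332786184$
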